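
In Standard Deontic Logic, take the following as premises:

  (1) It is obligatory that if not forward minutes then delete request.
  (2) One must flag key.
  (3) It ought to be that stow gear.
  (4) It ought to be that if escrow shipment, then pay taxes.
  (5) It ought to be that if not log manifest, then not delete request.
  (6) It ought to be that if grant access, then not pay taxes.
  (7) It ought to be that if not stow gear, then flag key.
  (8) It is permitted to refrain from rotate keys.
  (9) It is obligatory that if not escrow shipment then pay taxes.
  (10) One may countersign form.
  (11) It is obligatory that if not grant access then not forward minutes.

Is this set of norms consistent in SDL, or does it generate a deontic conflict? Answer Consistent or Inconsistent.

Premise 7 is O(¬stow_gear → flag_key); even if O(flag_key) held, inferring O(¬stow_gear) would be affirming the consequent — invalid.
So O(¬stow_gear) is not derivable, and the apparent clash with O(stow_gear) does not arise.
A world satisfying every obligation exists (e.g. countersign_form=false, delete_request=true, escrow_shipment=false, flag_key=true, forward_minutes=false, grant_access=false, log_manifest=true, pay_taxes=true, rotate_keys=false, stow_gear=true); no atom is both obligatory and forbidden, so the set is consistent.

Consistent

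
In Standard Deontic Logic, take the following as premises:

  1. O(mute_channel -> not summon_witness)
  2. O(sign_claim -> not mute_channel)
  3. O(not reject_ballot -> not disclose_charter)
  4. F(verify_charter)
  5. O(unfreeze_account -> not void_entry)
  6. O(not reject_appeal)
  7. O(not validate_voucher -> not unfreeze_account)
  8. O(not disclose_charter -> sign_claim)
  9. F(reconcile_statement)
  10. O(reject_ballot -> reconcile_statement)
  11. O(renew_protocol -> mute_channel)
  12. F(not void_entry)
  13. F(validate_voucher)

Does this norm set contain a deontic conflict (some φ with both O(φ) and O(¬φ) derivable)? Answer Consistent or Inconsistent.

Premise 5 is O(unfreeze_account -> not void_entry), but O(unfreeze_account) is not derivable from the premises, so it does not yield O(not void_entry).
So O(not void_entry) is not derivable, and the apparent clash with O(void_entry) does not arise.
A world satisfying every obligation exists (e.g. disclose_charter=false, mute_channel=false, reconcile_statement=false, reject_appeal=false, reject_ballot=false, renew_protocol=false, sign_claim=true, summon_witness=false, unfreeze_account=false, validate_voucher=false, verify_charter=false, void_entry=true); no atom is both obligatory and forbidden, so the set is consistent.

Consistent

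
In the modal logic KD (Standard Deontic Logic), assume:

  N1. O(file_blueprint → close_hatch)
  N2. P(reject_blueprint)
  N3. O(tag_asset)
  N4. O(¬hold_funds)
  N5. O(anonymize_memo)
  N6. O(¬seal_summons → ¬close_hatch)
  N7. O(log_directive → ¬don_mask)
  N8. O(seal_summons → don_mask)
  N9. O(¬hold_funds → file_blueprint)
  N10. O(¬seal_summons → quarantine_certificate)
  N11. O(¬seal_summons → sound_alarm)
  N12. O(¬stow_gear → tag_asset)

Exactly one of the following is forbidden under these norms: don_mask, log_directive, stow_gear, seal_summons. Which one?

log_directive

Premise 4 gives O(¬hold_funds).
Applying K to premise 9 (O(¬hold_funds → file_blueprint)) and O(¬hold_funds) yields O(file_blueprint).
Premise 1 is O(file_blueprint → close_hatch); since O(file_blueprint), deontic closure gives O(close_hatch).
Premise 6, O(¬seal_summons → ¬close_hatch), contraposes to O(close_hatch → seal_summons); with O(close_hatch) we get O(seal_summons).
With premise 8, O(seal_summons → don_mask), the K-axiom yields O(don_mask).
Premise 7, O(log_directive → ¬don_mask), contraposes to O(don_mask → ¬log_directive); with O(don_mask) we get O(¬log_directive).
So O(¬log_directive) holds, i.e. log_directive is forbidden. None of the other listed options is forbidden under the premises.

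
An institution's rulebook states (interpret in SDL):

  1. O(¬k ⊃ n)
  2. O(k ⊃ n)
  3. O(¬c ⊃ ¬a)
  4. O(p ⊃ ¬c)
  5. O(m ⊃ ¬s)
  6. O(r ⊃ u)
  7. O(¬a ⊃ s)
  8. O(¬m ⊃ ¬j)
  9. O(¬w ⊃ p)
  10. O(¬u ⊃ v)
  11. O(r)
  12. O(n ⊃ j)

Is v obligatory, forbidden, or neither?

Neither

Premise 10 is O(¬u ⊃ v), but O(¬u) is not derivable from the premises, so it does not yield O(v).
No premise or chain of K-axiom applications forces O(v), and none forces O(¬v). So v is neither obligatory nor forbidden under these norms.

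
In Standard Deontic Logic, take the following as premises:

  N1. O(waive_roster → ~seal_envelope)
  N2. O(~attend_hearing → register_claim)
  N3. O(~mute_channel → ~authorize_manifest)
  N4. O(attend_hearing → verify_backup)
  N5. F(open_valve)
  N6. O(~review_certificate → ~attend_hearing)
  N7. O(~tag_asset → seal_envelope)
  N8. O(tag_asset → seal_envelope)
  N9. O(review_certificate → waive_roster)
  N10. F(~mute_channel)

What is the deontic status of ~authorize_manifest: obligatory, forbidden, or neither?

Neither

Premise 3 is O(~mute_channel → ~authorize_manifest), but O(~mute_channel) is not derivable from the premises, so it does not yield O(~authorize_manifest).
No premise or chain of K-axiom applications forces O(~authorize_manifest), and none forces O(authorize_manifest). So ~authorize_manifest is neither obligatory nor forbidden under these norms.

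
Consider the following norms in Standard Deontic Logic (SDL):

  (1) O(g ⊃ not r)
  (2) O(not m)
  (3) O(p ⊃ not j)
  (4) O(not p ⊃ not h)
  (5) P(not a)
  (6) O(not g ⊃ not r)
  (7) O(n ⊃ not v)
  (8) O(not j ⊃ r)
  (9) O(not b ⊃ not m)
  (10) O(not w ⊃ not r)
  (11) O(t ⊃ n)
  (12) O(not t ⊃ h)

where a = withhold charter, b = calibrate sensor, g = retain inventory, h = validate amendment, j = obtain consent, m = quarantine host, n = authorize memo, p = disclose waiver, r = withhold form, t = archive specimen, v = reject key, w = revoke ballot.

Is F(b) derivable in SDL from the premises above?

Premise 9 is O(not b ⊃ not m); even if O(not m) held, inferring O(not b) would be affirming the consequent — invalid.
No other premise forces O(not b). An ideal world satisfying every premise can still have b true, so F(b) is not derivable.

No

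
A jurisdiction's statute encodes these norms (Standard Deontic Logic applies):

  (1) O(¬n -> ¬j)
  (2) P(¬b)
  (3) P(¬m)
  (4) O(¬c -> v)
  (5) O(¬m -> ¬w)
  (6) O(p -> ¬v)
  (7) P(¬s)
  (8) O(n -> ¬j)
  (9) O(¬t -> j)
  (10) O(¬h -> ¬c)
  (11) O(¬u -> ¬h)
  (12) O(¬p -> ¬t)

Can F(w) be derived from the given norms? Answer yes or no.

Premise 5 is O(¬m -> ¬w), but O(¬m) is not derivable from the premises (the permission P(¬m) asserts only ¬O(m), not O(¬m)), so it does not yield O(¬w).
No other premise forces O(¬w). An ideal world satisfying every premise can still have w true, so F(w) is not derivable.

No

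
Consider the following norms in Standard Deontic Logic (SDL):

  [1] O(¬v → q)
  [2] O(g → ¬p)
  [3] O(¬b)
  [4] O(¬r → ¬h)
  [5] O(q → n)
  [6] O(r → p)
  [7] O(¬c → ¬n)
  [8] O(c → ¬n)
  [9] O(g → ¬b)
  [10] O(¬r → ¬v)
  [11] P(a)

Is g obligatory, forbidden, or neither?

Premises 7 and 8 are O(¬c → ¬n) and O(c → ¬n); every ideal world satisfies ¬c or c, so in either case ¬n holds — hence O(¬n).
Premise 5 is O(q → n); contrapositively O(¬n → ¬q). Since O(¬n) holds, K gives O(¬q).
Premise 1 is O(¬v → q); contrapositively O(¬q → v). Since O(¬q) holds, K gives O(v).
Premise 10, O(¬r → ¬v), contraposes to O(v → r); with O(v) we get O(r).
With premise 6, O(r → p), the K-axiom yields O(p).
Premise 2 is O(g → ¬p); contrapositively O(p → ¬g). Since O(p) holds, K gives O(¬g).
Premises 3, 4, 9, 11 do not contribute to this derivation.
Thus O(¬g), which is F(g): g is forbidden.

Forbidden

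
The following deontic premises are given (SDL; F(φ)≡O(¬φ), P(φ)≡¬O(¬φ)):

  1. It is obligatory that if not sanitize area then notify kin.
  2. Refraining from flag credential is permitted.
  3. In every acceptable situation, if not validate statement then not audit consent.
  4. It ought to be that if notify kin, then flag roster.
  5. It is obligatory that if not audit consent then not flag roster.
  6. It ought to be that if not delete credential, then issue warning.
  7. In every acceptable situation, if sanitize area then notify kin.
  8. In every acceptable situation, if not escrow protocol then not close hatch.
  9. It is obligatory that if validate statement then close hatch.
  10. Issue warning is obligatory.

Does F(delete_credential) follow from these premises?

No

Premise 6 is O(¬delete_credential → issue_warning); even if O(issue_warning) held, inferring O(¬delete_credential) would be affirming the consequent — invalid.
No other premise forces O(¬delete_credential). An ideal world satisfying every premise can still have delete_credential true, so F(delete_credential) is not derivable.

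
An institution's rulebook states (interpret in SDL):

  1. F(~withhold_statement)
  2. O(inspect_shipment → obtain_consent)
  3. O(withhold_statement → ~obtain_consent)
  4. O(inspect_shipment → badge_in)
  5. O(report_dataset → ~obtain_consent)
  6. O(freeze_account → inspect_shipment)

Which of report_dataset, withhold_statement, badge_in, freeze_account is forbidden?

freeze_account

Premise 1 is F(~withhold_statement), i.e. O(withhold_statement).
From O(withhold_statement) and premise 3, O(withhold_statement → ~obtain_consent), we obtain O(~obtain_consent).
The contrapositive of premise 2 (O(inspect_shipment → obtain_consent)) is O(~obtain_consent → ~inspect_shipment), and O(~obtain_consent) is already established, so O(~inspect_shipment).
The contrapositive of premise 6 (O(freeze_account → inspect_shipment)) is O(~inspect_shipment → ~freeze_account), and O(~inspect_shipment) is already established, so O(~freeze_account).
So O(~freeze_account) holds, i.e. freeze_account is forbidden. None of the other listed options is forbidden under the premises.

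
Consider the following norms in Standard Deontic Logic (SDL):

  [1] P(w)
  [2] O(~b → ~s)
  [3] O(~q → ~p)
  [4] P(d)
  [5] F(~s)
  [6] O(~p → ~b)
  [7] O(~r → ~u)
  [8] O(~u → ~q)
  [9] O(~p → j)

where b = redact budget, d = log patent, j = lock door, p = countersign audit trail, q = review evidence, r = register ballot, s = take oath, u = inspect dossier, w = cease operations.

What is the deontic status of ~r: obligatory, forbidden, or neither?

Forbidden

F(~s) at premise 5 means O(s).
Premise 2 is O(~b → ~s); contrapositively O(s → b). Since O(s) holds, K gives O(b).
The contrapositive of premise 6 (O(~p → ~b)) is O(b → p), and O(b) is already established, so O(p).
Premise 3 is O(~q → ~p); contrapositively O(p → q). Since O(p) holds, K gives O(q).
The contrapositive of premise 8 (O(~u → ~q)) is O(q → u), and O(q) is already established, so O(u).
Premise 7, O(~r → ~u), contraposes to O(u → r); with O(u) we get O(r).
Premises 1, 4, 9 do not contribute to this derivation.
Thus O(r), which is F(~r): ~r is forbidden.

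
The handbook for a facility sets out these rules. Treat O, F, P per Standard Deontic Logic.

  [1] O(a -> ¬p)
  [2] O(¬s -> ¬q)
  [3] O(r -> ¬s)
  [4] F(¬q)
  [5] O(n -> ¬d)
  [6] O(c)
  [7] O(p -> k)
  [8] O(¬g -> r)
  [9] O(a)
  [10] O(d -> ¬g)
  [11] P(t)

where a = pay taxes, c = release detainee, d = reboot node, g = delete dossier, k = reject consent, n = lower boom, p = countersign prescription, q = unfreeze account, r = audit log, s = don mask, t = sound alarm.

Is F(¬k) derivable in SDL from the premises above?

No

Premise 7 is O(p -> k), but O(p) is not derivable from the premises, so it does not yield O(k).
No other premise forces O(k). An ideal world satisfying every premise can still have ¬k true, so F(¬k) is not derivable.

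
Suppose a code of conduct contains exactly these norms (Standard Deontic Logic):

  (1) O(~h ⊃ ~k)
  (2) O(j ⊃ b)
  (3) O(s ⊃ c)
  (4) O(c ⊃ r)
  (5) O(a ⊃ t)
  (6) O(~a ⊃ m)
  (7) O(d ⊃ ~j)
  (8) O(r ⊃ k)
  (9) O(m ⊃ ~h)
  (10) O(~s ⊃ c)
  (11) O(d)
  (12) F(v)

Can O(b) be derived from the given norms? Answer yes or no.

Premise 2 is O(j ⊃ b), but O(j) is not derivable from the premises, so it does not yield O(b).
No other premise forces O(b). An ideal world satisfying every premise can still have b false, so O(b) is not derivable.

No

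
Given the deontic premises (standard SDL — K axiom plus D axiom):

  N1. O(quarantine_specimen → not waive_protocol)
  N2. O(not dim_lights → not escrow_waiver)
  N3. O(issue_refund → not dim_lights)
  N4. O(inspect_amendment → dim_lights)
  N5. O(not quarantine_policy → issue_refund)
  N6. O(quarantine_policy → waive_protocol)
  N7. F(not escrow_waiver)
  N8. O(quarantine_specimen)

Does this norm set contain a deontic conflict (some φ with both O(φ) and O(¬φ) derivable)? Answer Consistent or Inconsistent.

Inconsistent

F(not escrow_waiver) at premise 7 means O(escrow_waiver).
The contrapositive of premise 2 (O(not dim_lights → not escrow_waiver)) is O(escrow_waiver → dim_lights), and O(escrow_waiver) is already established, so O(dim_lights).
The contrapositive of premise 3 (O(issue_refund → not dim_lights)) is O(dim_lights → not issue_refund), and O(dim_lights) is already established, so O(not issue_refund).
Premise 5, O(not quarantine_policy → issue_refund), contraposes to O(not issue_refund → quarantine_policy); with O(not issue_refund) we get O(quarantine_policy).
Applying K to premise 6 (O(quarantine_policy → waive_protocol)) and O(quarantine_policy) yields O(waive_protocol).
Premise 1, O(quarantine_specimen → not waive_protocol), contraposes to O(waive_protocol → not quarantine_specimen); with O(waive_protocol) we get O(not quarantine_specimen).
Yet premise 8 states O(quarantine_specimen).
We now have both O(not quarantine_specimen) and O(quarantine_specimen) — quarantine_specimen is simultaneously obligatory and forbidden, violating the D-axiom.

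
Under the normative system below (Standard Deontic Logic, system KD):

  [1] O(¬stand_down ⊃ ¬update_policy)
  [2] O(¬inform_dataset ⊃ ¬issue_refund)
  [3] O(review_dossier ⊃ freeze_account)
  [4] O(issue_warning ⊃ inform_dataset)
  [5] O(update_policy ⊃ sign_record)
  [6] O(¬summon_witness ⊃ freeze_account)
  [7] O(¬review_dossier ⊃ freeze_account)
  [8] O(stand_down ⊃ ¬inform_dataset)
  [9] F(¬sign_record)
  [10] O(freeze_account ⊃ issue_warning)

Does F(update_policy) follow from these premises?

Premises 7 and 3 cover both cases: O(¬review_dossier ⊃ freeze_account) and O(review_dossier ⊃ freeze_account). Since ¬review_dossier ∨ review_dossier is a tautology, O(freeze_account) follows.
From O(freeze_account) and premise 10, O(freeze_account ⊃ issue_warning), we obtain O(issue_warning).
Premise 4 is O(issue_warning ⊃ inform_dataset); since O(issue_warning), deontic closure gives O(inform_dataset).
The contrapositive of premise 8 (O(stand_down ⊃ ¬inform_dataset)) is O(inform_dataset ⊃ ¬stand_down), and O(inform_dataset) is already established, so O(¬stand_down).
Applying K to premise 1 (O(¬stand_down ⊃ ¬update_policy)) and O(¬stand_down) yields O(¬update_policy).
Premises 2, 5, 6, 9 do not contribute to this derivation.
So O(¬update_policy) holds, i.e. F(update_policy). The claim follows.

Yes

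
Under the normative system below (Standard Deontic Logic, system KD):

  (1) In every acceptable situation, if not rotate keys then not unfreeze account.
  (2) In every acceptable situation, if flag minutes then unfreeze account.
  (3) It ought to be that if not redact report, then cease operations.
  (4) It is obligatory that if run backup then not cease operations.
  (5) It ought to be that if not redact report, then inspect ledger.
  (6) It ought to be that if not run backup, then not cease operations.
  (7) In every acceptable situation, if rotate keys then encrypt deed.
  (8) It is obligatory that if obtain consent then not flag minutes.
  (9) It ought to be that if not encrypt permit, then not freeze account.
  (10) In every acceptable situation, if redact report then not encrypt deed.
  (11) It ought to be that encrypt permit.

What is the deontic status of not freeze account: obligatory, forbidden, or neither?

Neither

Premise 9 is O(¬encrypt_permit → ¬freeze_account), but O(¬encrypt_permit) is not derivable from the premises, so it does not yield O(¬freeze_account).
No premise or chain of K-axiom applications forces O(¬freeze_account), and none forces O(freeze_account). So ¬freeze_account is neither obligatory nor forbidden under these norms.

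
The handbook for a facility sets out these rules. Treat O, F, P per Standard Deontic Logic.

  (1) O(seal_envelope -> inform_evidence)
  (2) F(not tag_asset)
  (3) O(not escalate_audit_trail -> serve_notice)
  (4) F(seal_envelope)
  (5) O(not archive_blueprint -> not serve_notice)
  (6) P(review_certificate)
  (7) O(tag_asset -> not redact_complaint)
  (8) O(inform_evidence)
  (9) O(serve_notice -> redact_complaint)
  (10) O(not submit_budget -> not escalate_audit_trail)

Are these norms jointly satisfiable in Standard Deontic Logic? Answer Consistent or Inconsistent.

Premise 1 is O(seal_envelope -> inform_evidence); even if O(inform_evidence) held, inferring O(seal_envelope) would be affirming the consequent — invalid.
So O(seal_envelope) is not derivable, and the apparent clash with O(not seal_envelope) does not arise.
A world satisfying every obligation exists (e.g. archive_blueprint=false, escalate_audit_trail=true, inform_evidence=true, redact_complaint=false, review_certificate=false, seal_envelope=false, serve_notice=false, submit_budget=true, tag_asset=true); no atom is both obligatory and forbidden, so the set is consistent.

Consistent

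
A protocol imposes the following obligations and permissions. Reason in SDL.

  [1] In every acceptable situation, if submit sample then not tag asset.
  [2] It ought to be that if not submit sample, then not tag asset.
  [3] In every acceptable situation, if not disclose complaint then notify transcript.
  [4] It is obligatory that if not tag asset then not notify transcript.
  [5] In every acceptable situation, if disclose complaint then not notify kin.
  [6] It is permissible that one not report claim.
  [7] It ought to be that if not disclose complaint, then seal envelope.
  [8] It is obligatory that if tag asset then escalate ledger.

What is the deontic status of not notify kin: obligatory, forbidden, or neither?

By case analysis on submit_sample: premise 1 gives O(submit_sample → ¬tag_asset) and premise 2 gives O(¬submit_sample → ¬tag_asset), so O(¬tag_asset) either way.
Premise 4 is O(¬tag_asset → ¬notify_transcript); since O(¬tag_asset), deontic closure gives O(¬notify_transcript).
Premise 3 is O(¬disclose_complaint → notify_transcript); contrapositively O(¬notify_transcript → disclose_complaint). Since O(¬notify_transcript) holds, K gives O(disclose_complaint).
Applying K to premise 5 (O(disclose_complaint → ¬notify_kin)) and O(disclose_complaint) yields O(¬notify_kin).
Premises 6, 7, 8 do not contribute to this derivation.
Hence ¬notify_kin is obligatory.

Obligatory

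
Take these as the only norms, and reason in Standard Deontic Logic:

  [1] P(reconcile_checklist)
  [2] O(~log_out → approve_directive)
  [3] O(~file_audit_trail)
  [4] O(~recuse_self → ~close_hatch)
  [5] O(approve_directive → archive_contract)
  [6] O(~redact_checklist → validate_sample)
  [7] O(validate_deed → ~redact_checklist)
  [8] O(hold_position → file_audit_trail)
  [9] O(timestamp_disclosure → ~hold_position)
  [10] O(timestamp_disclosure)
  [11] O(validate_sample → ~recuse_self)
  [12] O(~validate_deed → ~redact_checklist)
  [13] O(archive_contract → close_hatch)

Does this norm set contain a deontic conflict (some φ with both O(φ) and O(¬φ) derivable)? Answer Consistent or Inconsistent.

Premise 8 is O(hold_position → file_audit_trail), but O(hold_position) is not derivable from the premises, so it does not yield O(file_audit_trail).
So O(file_audit_trail) is not derivable, and the apparent clash with O(~file_audit_trail) does not arise.
A world satisfying every obligation exists (e.g. approve_directive=false, archive_contract=false, close_hatch=false, file_audit_trail=false, hold_position=false, log_out=true, reconcile_checklist=false, recuse_self=false, redact_checklist=false, timestamp_disclosure=true, validate_deed=false, validate_sample=true); no atom is both obligatory and forbidden, so the set is consistent.

Consistent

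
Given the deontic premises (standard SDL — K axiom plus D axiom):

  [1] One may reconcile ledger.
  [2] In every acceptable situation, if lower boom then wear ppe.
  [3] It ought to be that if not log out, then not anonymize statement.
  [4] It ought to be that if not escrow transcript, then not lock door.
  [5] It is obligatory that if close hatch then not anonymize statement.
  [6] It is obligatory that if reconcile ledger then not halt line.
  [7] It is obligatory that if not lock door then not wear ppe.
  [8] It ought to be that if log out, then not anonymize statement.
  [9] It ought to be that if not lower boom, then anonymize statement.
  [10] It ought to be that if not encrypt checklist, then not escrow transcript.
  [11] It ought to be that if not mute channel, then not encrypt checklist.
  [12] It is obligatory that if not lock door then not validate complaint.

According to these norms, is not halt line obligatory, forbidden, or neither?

Premise 6 is O(reconcile_ledger → ¬halt_line), but O(reconcile_ledger) is not derivable from the premises (the permission P(reconcile_ledger) asserts only ¬O(¬reconcile_ledger), not O(reconcile_ledger)), so it does not yield O(¬halt_line).
No premise or chain of K-axiom applications forces O(¬halt_line), and none forces O(halt_line). So ¬halt_line is neither obligatory nor forbidden under these norms.

Neither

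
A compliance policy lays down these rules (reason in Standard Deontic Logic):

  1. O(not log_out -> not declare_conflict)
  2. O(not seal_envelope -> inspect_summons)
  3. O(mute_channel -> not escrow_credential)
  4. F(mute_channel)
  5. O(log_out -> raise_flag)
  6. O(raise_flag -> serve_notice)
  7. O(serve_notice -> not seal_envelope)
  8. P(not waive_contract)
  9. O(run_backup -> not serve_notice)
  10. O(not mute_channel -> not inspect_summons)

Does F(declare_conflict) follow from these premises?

F(mute_channel) at premise 4 means O(not mute_channel).
Premise 10 is O(not mute_channel -> not inspect_summons); since O(not mute_channel), deontic closure gives O(not inspect_summons).
Premise 2, O(not seal_envelope -> inspect_summons), contraposes to O(not inspect_summons -> seal_envelope); with O(not inspect_summons) we get O(seal_envelope).
Premise 7, O(serve_notice -> not seal_envelope), contraposes to O(seal_envelope -> not serve_notice); with O(seal_envelope) we get O(not serve_notice).
Premise 6 is O(raise_flag -> serve_notice); contrapositively O(not serve_notice -> not raise_flag). Since O(not serve_notice) holds, K gives O(not raise_flag).
The contrapositive of premise 5 (O(log_out -> raise_flag)) is O(not raise_flag -> not log_out), and O(not raise_flag) is already established, so O(not log_out).
Applying K to premise 1 (O(not log_out -> not declare_conflict)) and O(not log_out) yields O(not declare_conflict).
Premises 3, 8, 9 do not contribute to this derivation.
So O(not declare_conflict) holds, i.e. F(declare_conflict). The claim follows.

Yes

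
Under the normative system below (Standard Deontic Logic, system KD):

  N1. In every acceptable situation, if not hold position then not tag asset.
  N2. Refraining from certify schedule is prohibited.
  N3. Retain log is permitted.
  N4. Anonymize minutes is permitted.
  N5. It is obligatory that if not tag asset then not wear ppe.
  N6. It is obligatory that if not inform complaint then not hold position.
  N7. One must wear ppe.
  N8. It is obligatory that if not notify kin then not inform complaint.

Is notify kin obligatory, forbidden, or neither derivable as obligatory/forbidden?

Premise 7 gives O(wear_ppe).
Premise 5 is O(¬tag_asset → ¬wear_ppe); contrapositively O(wear_ppe → tag_asset). Since O(wear_ppe) holds, K gives O(tag_asset).
Premise 1 is O(¬hold_position → ¬tag_asset); contrapositively O(tag_asset → hold_position). Since O(tag_asset) holds, K gives O(hold_position).
Premise 6, O(¬inform_complaint → ¬hold_position), contraposes to O(hold_position → inform_complaint); with O(hold_position) we get O(inform_complaint).
Premise 8 is O(¬notify_kin → ¬inform_complaint); contrapositively O(inform_complaint → notify_kin). Since O(inform_complaint) holds, K gives O(notify_kin).
Premises 2, 3, 4 do not contribute to this derivation.
Hence notify_kin is obligatory.

Obligatory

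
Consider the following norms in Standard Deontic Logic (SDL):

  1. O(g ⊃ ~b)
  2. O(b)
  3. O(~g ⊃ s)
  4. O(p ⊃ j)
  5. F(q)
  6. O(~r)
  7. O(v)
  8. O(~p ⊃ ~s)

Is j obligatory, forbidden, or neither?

Obligatory

Premise 2 states O(b) outright.
Premise 1 is O(g ⊃ ~b); contrapositively O(b ⊃ ~g). Since O(b) holds, K gives O(~g).
From O(~g) and premise 3, O(~g ⊃ s), we obtain O(s).
Premise 8 is O(~p ⊃ ~s); contrapositively O(s ⊃ p). Since O(s) holds, K gives O(p).
From O(p) and premise 4, O(p ⊃ j), we obtain O(j).
Premises 5, 6, 7 do not contribute to this derivation.
Hence j is obligatory.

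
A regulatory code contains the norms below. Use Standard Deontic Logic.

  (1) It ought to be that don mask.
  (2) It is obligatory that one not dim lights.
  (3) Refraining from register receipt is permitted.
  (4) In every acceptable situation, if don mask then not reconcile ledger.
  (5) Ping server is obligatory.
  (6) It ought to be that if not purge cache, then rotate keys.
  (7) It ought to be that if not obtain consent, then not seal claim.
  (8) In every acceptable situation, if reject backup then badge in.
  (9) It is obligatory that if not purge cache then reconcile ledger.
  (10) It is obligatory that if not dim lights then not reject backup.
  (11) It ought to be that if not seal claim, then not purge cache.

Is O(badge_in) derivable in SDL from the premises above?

No

Premise 8 is O(reject_backup → badge_in), but O(reject_backup) is not derivable from the premises, so it does not yield O(badge_in).
No other premise forces O(badge_in). An ideal world satisfying every premise can still have badge_in false, so O(badge_in) is not derivable.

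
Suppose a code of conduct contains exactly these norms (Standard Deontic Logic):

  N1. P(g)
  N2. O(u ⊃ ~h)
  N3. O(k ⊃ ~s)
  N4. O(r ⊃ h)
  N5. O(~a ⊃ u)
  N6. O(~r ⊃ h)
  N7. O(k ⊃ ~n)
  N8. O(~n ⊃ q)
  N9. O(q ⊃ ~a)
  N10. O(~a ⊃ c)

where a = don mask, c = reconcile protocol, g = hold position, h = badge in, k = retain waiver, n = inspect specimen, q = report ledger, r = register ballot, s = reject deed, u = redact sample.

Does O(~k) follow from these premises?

Premises 4 and 6 are O(r ⊃ h) and O(~r ⊃ h); every ideal world satisfies r or ~r, so in either case h holds — hence O(h).
The contrapositive of premise 2 (O(u ⊃ ~h)) is O(h ⊃ ~u), and O(h) is already established, so O(~u).
The contrapositive of premise 5 (O(~a ⊃ u)) is O(~u ⊃ a), and O(~u) is already established, so O(a).
Premise 9, O(q ⊃ ~a), contraposes to O(a ⊃ ~q); with O(a) we get O(~q).
The contrapositive of premise 8 (O(~n ⊃ q)) is O(~q ⊃ n), and O(~q) is already established, so O(n).
Premise 7 is O(k ⊃ ~n); contrapositively O(n ⊃ ~k). Since O(n) holds, K gives O(~k).
Premises 1, 3, 10 do not contribute to this derivation.
So O(~k) follows.

Yes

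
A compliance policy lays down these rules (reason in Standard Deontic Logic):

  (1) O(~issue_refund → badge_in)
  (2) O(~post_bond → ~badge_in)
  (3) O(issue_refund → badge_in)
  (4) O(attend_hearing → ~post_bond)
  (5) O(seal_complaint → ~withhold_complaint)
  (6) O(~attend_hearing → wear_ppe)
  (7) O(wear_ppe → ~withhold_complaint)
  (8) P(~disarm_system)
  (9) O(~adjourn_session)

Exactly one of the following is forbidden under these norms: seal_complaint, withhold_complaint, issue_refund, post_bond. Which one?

Premises 1 and 3 are O(~issue_refund → badge_in) and O(issue_refund → badge_in); every ideal world satisfies ~issue_refund or issue_refund, so in either case badge_in holds — hence O(badge_in).
Premise 2 is O(~post_bond → ~badge_in); contrapositively O(badge_in → post_bond). Since O(badge_in) holds, K gives O(post_bond).
Premise 4, O(attend_hearing → ~post_bond), contraposes to O(post_bond → ~attend_hearing); with O(post_bond) we get O(~attend_hearing).
From O(~attend_hearing) and premise 6, O(~attend_hearing → wear_ppe), we obtain O(wear_ppe).
From O(wear_ppe) and premise 7, O(wear_ppe → ~withhold_complaint), we obtain O(~withhold_complaint).
So O(~withhold_complaint) holds, i.e. withhold_complaint is forbidden. None of the other listed options is forbidden under the premises.

withhold_complaint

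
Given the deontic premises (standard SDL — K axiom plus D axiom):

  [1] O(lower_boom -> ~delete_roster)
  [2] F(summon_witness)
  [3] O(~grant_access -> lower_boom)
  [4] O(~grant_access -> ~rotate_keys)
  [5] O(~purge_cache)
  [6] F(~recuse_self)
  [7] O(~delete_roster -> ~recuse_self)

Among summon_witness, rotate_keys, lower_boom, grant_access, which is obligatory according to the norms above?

Premise 6, F(~recuse_self), is equivalent to O(recuse_self).
The contrapositive of premise 7 (O(~delete_roster -> ~recuse_self)) is O(recuse_self -> delete_roster), and O(recuse_self) is already established, so O(delete_roster).
The contrapositive of premise 1 (O(lower_boom -> ~delete_roster)) is O(delete_roster -> ~lower_boom), and O(delete_roster) is already established, so O(~lower_boom).
The contrapositive of premise 3 (O(~grant_access -> lower_boom)) is O(~lower_boom -> grant_access), and O(~lower_boom) is already established, so O(grant_access).
So O(grant_access) holds — grant_access is obligatory. None of the other listed options is made obligatory by any chain of premises.

grant_access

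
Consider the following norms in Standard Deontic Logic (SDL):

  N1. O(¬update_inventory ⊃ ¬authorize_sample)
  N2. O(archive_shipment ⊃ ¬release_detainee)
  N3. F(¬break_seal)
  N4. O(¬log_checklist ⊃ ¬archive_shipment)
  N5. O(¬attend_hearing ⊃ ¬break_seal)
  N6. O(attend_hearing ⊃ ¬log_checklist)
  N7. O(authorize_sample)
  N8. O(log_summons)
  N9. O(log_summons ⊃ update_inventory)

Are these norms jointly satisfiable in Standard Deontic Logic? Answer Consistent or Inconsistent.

Premise 1 is O(¬update_inventory ⊃ ¬authorize_sample), but O(¬update_inventory) is not derivable from the premises, so it does not yield O(¬authorize_sample).
So O(¬authorize_sample) is not derivable, and the apparent clash with O(authorize_sample) does not arise.
A world satisfying every obligation exists (e.g. archive_shipment=false, attend_hearing=true, authorize_sample=true, break_seal=true, log_checklist=false, log_summons=true, release_detainee=false, update_inventory=true); no atom is both obligatory and forbidden, so the set is consistent.

Consistent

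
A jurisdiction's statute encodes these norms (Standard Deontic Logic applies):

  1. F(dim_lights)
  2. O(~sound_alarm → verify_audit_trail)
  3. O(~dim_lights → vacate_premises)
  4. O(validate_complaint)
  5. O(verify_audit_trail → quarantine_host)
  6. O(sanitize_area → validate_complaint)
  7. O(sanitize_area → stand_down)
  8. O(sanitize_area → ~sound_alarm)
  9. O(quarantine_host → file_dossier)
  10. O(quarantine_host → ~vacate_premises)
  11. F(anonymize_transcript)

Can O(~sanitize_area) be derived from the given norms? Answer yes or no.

Yes

F(dim_lights) at premise 1 means O(~dim_lights).
With premise 3, O(~dim_lights → vacate_premises), the K-axiom yields O(vacate_premises).
Premise 10, O(quarantine_host → ~vacate_premises), contraposes to O(vacate_premises → ~quarantine_host); with O(vacate_premises) we get O(~quarantine_host).
The contrapositive of premise 5 (O(verify_audit_trail → quarantine_host)) is O(~quarantine_host → ~verify_audit_trail), and O(~quarantine_host) is already established, so O(~verify_audit_trail).
The contrapositive of premise 2 (O(~sound_alarm → verify_audit_trail)) is O(~verify_audit_trail → sound_alarm), and O(~verify_audit_trail) is already established, so O(sound_alarm).
Premise 8 is O(sanitize_area → ~sound_alarm); contrapositively O(sound_alarm → ~sanitize_area). Since O(sound_alarm) holds, K gives O(~sanitize_area).
Premises 4, 6, 7, 9, 11 do not contribute to this derivation.
So O(~sanitize_area) follows.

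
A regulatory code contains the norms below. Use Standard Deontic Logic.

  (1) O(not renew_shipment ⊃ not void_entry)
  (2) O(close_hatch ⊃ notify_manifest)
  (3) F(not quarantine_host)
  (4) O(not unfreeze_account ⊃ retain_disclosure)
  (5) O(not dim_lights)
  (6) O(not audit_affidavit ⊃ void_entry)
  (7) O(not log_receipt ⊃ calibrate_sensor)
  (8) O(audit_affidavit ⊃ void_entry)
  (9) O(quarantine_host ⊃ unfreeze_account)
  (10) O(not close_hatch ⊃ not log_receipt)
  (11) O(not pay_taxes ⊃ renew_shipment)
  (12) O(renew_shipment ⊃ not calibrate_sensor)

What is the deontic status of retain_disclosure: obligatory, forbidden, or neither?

Neither

Premise 4 is O(not unfreeze_account ⊃ retain_disclosure), but O(not unfreeze_account) is not derivable from the premises, so it does not yield O(retain_disclosure).
No premise or chain of K-axiom applications forces O(retain_disclosure), and none forces O(not retain_disclosure). So retain_disclosure is neither obligatory nor forbidden under these norms.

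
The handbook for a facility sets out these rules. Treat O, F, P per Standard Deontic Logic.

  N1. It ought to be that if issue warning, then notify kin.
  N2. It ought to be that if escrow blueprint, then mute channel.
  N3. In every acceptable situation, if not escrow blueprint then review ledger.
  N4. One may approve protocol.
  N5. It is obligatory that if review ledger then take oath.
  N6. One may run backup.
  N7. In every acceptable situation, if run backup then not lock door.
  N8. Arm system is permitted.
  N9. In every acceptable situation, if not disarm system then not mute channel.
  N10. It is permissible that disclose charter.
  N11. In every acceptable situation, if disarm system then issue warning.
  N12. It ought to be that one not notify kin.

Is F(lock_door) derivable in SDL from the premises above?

Premise 7 is O(run_backup → ¬lock_door), but O(run_backup) is not derivable from the premises (the permission P(run_backup) asserts only ¬O(¬run_backup), not O(run_backup)), so it does not yield O(¬lock_door).
No other premise forces O(¬lock_door). An ideal world satisfying every premise can still have lock_door true, so F(lock_door) is not derivable.

No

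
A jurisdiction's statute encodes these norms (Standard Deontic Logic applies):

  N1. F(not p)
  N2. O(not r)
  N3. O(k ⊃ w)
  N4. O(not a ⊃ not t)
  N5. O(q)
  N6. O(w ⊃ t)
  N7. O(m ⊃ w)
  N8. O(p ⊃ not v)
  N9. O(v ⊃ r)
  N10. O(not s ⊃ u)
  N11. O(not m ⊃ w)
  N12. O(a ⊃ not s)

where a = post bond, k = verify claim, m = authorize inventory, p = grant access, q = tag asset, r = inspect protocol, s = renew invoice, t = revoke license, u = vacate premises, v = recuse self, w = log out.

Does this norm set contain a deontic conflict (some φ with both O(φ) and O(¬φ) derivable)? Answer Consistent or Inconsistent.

Premise 9 is O(v ⊃ r), but O(v) is not derivable from the premises, so it does not yield O(r).
So O(r) is not derivable, and the apparent clash with O(not r) does not arise.
A world satisfying every obligation exists (e.g. a=true, k=false, m=false, p=true, q=true, r=false, s=false, t=true, u=true, v=false, w=true); no atom is both obligatory and forbidden, so the set is consistent.

Consistent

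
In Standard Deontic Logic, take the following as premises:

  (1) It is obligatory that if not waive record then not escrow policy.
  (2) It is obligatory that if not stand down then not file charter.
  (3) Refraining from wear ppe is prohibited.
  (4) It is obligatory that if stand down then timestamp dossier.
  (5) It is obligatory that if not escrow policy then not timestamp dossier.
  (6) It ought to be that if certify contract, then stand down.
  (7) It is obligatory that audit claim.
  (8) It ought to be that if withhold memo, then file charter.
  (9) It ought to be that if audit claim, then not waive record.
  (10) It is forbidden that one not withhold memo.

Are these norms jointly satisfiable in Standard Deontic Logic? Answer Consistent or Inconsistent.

Inconsistent

Premise 10, F(¬withhold_memo), is equivalent to O(withhold_memo).
Premise 8 is O(withhold_memo → file_charter); since O(withhold_memo), deontic closure gives O(file_charter).
Premise 2 is O(¬stand_down → ¬file_charter); contrapositively O(file_charter → stand_down). Since O(file_charter) holds, K gives O(stand_down).
With premise 4, O(stand_down → timestamp_dossier), the K-axiom yields O(timestamp_dossier).
The contrapositive of premise 5 (O(¬escrow_policy → ¬timestamp_dossier)) is O(timestamp_dossier → escrow_policy), and O(timestamp_dossier) is already established, so O(escrow_policy).
The contrapositive of premise 1 (O(¬waive_record → ¬escrow_policy)) is O(escrow_policy → waive_record), and O(escrow_policy) is already established, so O(waive_record).
Premise 9, O(audit_claim → ¬waive_record), contraposes to O(waive_record → ¬audit_claim); with O(waive_record) we get O(¬audit_claim).
But premise 7 directly asserts O(audit_claim).
We now have both O(¬audit_claim) and O(audit_claim) — audit_claim is simultaneously obligatory and forbidden, violating the D-axiom.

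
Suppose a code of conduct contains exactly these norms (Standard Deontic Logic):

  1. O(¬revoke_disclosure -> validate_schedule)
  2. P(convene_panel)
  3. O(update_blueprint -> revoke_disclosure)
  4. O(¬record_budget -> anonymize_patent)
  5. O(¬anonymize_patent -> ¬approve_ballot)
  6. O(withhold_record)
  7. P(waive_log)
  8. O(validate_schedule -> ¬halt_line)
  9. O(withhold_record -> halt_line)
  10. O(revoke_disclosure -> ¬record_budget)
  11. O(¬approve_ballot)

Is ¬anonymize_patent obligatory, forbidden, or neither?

Premise 6 states O(withhold_record) outright.
From O(withhold_record) and premise 9, O(withhold_record -> halt_line), we obtain O(halt_line).
Premise 8 is O(validate_schedule -> ¬halt_line); contrapositively O(halt_line -> ¬validate_schedule). Since O(halt_line) holds, K gives O(¬validate_schedule).
Premise 1 is O(¬revoke_disclosure -> validate_schedule); contrapositively O(¬validate_schedule -> revoke_disclosure). Since O(¬validate_schedule) holds, K gives O(revoke_disclosure).
Premise 10 is O(revoke_disclosure -> ¬record_budget); since O(revoke_disclosure), deontic closure gives O(¬record_budget).
Premise 4 is O(¬record_budget -> anonymize_patent); since O(¬record_budget), deontic closure gives O(anonymize_patent).
Premises 2, 3, 5, 7, 11 do not contribute to this derivation.
Thus O(anonymize_patent), which is F(¬anonymize_patent): ¬anonymize_patent is forbidden.

Forbidden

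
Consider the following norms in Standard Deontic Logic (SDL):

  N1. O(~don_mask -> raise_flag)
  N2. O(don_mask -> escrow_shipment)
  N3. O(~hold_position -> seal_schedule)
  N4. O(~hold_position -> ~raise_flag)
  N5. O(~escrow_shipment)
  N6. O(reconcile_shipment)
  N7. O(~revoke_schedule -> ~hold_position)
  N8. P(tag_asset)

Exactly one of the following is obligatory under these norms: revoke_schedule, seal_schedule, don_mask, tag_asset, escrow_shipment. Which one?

revoke_schedule

From premise 5 we have O(~escrow_shipment).
Premise 2, O(don_mask -> escrow_shipment), contraposes to O(~escrow_shipment -> ~don_mask); with O(~escrow_shipment) we get O(~don_mask).
Applying K to premise 1 (O(~don_mask -> raise_flag)) and O(~don_mask) yields O(raise_flag).
The contrapositive of premise 4 (O(~hold_position -> ~raise_flag)) is O(raise_flag -> hold_position), and O(raise_flag) is already established, so O(hold_position).
The contrapositive of premise 7 (O(~revoke_schedule -> ~hold_position)) is O(hold_position -> revoke_schedule), and O(hold_position) is already established, so O(revoke_schedule).
So O(revoke_schedule) holds — revoke_schedule is obligatory. None of the other listed options is made obligatory by any chain of premises.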